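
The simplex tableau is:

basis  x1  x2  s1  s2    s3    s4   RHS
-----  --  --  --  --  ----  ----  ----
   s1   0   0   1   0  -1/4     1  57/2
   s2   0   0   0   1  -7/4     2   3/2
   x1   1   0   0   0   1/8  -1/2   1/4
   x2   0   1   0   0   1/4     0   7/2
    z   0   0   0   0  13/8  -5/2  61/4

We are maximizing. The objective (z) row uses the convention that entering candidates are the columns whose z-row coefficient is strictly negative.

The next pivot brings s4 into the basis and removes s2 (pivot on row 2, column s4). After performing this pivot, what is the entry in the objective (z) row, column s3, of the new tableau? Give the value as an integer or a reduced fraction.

Pivot element is row 2, column s4: 2.
Normalize row 2: new (row 2, s3) = (-7/4)/2 = -7/8.
z-row ← z-row − (-5/2)·(new row 2): 13/8 − (-5/2)·(-7/8) = -9/16.

-9/16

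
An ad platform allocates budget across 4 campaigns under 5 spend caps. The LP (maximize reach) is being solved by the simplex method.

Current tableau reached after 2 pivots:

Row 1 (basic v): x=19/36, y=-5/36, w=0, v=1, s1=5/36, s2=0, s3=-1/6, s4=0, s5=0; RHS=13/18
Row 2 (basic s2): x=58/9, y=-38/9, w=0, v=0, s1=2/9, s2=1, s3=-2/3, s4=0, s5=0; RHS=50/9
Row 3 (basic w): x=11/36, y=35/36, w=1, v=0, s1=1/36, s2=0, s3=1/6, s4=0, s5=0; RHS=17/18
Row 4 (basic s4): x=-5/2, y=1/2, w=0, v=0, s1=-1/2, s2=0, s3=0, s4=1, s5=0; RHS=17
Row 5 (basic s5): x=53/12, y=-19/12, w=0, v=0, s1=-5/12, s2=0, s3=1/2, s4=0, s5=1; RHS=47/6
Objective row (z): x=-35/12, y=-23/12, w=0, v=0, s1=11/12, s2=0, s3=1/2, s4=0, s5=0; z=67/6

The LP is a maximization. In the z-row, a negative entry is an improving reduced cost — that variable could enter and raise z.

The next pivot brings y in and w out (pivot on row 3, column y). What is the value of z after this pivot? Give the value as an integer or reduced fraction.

Minimum ratio for y: (17/18)/(35/36) = 34/35.
z changes by −(z-row coeff of y)·ratio = −(-23/12)·(34/35) = 391/210.
New z = 67/6 + (391/210) = 456/35.

456/35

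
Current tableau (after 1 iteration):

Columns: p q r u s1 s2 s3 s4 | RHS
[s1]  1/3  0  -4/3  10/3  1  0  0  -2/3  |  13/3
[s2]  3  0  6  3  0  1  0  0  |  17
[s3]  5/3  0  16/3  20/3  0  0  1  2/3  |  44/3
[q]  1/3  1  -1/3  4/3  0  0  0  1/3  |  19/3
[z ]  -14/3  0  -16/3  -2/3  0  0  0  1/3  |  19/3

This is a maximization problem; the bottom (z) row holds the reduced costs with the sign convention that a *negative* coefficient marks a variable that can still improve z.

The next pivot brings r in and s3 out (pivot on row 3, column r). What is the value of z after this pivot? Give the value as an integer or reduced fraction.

Minimum ratio for r: (44/3)/(16/3) = 11/4.
z changes by −(z-row coeff of r)·ratio = −(-16/3)·(11/4) = 44/3.
New z = 19/3 + (44/3) = 21.

21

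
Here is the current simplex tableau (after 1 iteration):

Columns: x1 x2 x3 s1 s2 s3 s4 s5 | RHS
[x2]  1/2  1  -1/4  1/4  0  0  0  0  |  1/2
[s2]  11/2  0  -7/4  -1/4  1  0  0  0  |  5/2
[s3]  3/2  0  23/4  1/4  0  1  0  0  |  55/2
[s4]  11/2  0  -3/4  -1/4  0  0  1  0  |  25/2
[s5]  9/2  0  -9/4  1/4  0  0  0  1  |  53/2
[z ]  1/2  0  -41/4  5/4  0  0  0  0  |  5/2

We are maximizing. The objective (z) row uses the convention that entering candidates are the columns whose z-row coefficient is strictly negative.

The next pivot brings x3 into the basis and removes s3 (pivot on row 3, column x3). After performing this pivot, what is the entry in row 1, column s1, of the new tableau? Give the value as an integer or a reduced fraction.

Pivot element is row 3, column x3: 23/4.
Normalize row 3: new (row 3, s1) = (1/4)/(23/4) = 1/23.
row 1 ← row 1 − (-1/4)·(new row 3): 1/4 − (-1/4)·(1/23) = 6/23.

6/23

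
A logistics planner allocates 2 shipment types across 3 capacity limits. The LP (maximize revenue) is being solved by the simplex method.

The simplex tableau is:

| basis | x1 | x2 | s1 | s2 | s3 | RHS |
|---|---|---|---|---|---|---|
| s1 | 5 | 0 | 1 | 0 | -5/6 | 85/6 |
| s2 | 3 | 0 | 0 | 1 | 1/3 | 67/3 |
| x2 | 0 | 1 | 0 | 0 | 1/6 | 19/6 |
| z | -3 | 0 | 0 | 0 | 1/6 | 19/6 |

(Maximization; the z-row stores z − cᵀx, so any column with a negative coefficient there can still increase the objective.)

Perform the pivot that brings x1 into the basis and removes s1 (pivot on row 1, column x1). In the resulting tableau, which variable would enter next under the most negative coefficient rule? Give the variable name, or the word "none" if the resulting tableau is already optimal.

s3

Pivot element 5. New z-row = old z-row − (-3)·(row 1/5).
Updated z-row coefficients: x1: 0, x2: 0, s1: 3/5, s2: 0, s3: -1/3.
The most negative is -1/3 in column s3, so s3 would enter next.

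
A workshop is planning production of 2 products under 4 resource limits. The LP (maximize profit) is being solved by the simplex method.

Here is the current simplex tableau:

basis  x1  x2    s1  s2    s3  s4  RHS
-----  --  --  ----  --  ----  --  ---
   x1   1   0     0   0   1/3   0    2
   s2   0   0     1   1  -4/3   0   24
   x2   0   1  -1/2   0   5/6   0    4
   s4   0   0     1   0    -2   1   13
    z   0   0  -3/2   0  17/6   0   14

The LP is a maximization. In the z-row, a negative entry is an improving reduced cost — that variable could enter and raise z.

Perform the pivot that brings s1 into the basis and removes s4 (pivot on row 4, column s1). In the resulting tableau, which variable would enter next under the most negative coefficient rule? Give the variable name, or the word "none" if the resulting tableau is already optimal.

Pivot element 1. New z-row = old z-row − (-3/2)·(row 4/1).
Updated z-row coefficients: x1: 0, x2: 0, s1: 0, s2: 0, s3: -1/6, s4: 3/2.
The most negative is -1/6 in column s3, so s3 would enter next.

s3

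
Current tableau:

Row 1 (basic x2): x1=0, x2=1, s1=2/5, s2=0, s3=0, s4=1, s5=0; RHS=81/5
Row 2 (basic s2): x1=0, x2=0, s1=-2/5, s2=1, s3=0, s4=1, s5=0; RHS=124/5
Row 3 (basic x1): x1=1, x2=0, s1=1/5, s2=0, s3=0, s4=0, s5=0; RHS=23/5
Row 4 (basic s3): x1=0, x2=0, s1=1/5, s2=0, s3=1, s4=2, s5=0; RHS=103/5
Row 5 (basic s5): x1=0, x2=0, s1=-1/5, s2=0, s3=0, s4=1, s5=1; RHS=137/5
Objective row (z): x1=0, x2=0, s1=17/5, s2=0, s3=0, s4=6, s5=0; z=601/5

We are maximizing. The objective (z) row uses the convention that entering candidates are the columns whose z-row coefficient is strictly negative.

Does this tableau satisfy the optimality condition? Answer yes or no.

No objective-row coefficient is strictly negative, so no entering variable exists; the tableau is optimal.

yes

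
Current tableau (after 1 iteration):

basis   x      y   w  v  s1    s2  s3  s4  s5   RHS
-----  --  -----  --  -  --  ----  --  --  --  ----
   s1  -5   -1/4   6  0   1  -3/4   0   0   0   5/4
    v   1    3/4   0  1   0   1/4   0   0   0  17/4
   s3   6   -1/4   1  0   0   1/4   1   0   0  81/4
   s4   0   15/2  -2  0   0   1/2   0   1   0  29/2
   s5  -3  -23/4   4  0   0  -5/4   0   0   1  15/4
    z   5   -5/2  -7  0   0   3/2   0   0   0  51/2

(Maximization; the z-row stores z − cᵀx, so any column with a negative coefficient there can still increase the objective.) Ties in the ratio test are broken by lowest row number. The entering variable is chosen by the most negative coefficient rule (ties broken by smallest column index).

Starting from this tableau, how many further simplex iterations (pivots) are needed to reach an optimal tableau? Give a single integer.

pivot: w in, s1 out → z = 647/24
pivot: y in, s4 out → z = 2899/89
pivot: x in, v out → z = 36
No improving column remains; optimal.

3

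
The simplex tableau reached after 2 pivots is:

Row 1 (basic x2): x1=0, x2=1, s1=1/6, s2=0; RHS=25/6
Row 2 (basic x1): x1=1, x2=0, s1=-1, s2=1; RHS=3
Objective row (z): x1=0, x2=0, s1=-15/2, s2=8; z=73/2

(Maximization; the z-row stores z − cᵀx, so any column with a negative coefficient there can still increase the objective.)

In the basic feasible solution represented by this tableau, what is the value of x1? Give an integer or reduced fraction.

x1 is basic (row 2); its value is the RHS of that row: 3.

3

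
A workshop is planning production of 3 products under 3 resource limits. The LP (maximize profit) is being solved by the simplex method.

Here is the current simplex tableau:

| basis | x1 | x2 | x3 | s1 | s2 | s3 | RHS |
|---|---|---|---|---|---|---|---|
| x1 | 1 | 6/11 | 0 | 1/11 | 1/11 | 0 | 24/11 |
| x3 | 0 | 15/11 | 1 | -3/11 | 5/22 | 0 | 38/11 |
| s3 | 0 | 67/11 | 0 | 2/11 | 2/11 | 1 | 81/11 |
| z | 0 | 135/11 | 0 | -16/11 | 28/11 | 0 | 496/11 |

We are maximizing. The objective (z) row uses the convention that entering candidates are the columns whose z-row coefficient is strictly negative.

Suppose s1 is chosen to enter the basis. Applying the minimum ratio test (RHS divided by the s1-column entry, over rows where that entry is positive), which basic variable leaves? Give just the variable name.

Ratios: row 1 (x1): (24/11)/(1/11) = 24; row 2 (x3): entry -3/11 ≤ 0, skip; row 3 (s3): (81/11)/(2/11) = 81/2.
Minimum ratio 24 is in the x1 row, so x1 leaves.

x1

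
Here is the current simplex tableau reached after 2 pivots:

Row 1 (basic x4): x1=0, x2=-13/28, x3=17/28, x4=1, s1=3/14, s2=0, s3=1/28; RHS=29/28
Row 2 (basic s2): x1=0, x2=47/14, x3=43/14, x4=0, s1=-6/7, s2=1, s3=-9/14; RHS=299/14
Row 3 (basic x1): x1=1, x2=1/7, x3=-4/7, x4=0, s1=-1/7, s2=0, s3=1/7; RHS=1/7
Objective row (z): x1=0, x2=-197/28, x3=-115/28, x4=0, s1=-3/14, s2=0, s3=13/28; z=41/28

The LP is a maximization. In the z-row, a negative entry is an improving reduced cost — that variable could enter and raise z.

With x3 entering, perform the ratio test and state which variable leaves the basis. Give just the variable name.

Ratios: row 1 (x4): (29/28)/(17/28) = 29/17; row 2 (s2): (299/14)/(43/14) = 299/43; row 3 (x1): entry -4/7 ≤ 0, skip.
Minimum ratio 29/17 is in the x4 row, so x4 leaves.

x4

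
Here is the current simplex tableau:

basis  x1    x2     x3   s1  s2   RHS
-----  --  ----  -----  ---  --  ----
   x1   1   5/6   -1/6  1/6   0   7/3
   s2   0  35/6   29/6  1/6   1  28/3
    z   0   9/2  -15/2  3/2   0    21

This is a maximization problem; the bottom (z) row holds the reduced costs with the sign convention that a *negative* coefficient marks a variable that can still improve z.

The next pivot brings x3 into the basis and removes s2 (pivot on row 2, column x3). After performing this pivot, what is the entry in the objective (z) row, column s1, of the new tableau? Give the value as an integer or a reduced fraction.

Pivot element is row 2, column x3: 29/6.
Normalize row 2: new (row 2, s1) = (1/6)/(29/6) = 1/29.
z-row ← z-row − (-15/2)·(new row 2): 3/2 − (-15/2)·(1/29) = 51/29.

51/29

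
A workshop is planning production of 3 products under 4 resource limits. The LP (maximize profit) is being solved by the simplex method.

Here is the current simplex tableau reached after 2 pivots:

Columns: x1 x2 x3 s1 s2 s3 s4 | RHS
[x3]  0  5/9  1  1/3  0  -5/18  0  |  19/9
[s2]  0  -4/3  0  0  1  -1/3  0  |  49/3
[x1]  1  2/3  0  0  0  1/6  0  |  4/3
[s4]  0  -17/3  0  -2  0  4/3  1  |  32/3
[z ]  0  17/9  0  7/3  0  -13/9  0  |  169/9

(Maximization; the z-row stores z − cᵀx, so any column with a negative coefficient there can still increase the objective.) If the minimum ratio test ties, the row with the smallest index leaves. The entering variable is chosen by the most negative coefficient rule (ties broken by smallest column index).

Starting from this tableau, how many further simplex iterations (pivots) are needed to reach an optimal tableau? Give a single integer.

pivot: s3 in, x1 out → z = 91/3
No improving column remains; optimal.

1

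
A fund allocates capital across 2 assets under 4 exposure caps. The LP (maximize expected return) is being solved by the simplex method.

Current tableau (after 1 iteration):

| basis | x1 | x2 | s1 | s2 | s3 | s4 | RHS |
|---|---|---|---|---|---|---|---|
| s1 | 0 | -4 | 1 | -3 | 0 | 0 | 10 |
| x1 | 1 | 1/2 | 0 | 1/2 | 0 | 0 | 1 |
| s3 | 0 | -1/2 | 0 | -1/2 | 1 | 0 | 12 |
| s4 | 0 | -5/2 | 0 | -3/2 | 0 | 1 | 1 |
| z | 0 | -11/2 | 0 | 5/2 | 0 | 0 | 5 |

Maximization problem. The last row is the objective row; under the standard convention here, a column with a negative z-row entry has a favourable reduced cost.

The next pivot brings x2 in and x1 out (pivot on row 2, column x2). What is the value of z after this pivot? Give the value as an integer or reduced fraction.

Minimum ratio for x2: 1/(1/2) = 2.
z changes by −(z-row coeff of x2)·ratio = −(-11/2)·2 = 11.
New z = 5 + 11 = 16.

16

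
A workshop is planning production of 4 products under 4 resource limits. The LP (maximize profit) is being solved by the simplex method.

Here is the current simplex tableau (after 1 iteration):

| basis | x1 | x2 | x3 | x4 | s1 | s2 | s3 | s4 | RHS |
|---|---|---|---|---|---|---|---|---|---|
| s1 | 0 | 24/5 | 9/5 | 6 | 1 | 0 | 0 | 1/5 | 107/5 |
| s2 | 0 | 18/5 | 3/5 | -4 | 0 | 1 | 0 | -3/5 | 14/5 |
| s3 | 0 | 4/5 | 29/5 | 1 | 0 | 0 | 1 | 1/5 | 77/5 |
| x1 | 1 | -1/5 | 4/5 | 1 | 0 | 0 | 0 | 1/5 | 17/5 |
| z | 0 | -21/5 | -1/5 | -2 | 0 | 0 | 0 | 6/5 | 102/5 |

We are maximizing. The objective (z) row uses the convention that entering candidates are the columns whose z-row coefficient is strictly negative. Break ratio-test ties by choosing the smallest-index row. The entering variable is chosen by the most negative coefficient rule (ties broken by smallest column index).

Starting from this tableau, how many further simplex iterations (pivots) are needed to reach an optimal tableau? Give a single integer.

pivot: x2 in, s2 out → z = 71/3
pivot: x4 in, s1 out → z = 579/17
No improving column remains; optimal.

2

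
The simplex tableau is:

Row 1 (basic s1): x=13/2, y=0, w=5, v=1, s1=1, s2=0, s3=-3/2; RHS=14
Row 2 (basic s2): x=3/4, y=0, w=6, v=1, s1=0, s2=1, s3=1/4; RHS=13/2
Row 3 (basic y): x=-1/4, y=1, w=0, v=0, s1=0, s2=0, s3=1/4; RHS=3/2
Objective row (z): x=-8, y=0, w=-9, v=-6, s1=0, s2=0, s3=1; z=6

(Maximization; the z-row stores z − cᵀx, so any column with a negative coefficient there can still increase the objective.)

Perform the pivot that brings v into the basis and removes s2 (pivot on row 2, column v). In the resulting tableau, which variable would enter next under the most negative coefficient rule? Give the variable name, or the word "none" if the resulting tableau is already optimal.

x

Pivot element 1. New z-row = old z-row − (-6)·(row 2/1).
Updated z-row coefficients: x: -7/2, y: 0, w: 27, v: 0, s1: 0, s2: 6, s3: 5/2.
The most negative is -7/2 in column x, so x would enter next.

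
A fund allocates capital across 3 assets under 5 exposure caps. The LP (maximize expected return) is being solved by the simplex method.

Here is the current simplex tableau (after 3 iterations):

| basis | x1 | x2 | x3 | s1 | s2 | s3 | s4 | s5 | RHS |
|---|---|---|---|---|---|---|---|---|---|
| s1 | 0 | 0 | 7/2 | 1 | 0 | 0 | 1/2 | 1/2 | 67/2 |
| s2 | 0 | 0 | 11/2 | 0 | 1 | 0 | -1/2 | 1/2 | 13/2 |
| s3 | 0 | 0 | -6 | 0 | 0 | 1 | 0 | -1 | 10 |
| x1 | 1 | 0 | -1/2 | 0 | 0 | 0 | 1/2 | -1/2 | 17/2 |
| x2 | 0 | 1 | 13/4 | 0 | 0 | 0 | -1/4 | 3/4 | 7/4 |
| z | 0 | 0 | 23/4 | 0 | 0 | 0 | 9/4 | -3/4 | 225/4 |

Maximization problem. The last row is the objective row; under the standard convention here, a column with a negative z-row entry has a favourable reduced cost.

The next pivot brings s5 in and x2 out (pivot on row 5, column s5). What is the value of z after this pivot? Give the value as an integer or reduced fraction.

Minimum ratio for s5: (7/4)/(3/4) = 7/3.
z changes by −(z-row coeff of s5)·ratio = −(-3/4)·(7/3) = 7/4.
New z = 225/4 + (7/4) = 58.

58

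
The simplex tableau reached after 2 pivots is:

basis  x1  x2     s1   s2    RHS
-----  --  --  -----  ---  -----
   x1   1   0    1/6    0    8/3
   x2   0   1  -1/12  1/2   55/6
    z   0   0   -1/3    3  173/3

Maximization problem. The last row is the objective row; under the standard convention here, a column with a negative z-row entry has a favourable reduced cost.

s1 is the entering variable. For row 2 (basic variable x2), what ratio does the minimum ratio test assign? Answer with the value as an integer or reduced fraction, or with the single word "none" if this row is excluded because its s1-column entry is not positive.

none

The s1 entry in row 2 is -1/12 ≤ 0, so this row gives no ratio.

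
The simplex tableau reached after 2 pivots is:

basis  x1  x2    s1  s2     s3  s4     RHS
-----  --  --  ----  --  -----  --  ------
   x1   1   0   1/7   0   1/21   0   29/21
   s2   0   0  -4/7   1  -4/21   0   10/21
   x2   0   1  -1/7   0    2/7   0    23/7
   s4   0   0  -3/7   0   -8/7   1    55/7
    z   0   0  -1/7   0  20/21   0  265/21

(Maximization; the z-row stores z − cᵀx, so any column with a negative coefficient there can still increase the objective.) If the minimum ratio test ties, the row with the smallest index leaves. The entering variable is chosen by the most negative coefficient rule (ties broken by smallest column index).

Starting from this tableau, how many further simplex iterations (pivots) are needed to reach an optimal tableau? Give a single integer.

pivot: s1 in, x1 out → z = 14
No improving column remains; optimal.

1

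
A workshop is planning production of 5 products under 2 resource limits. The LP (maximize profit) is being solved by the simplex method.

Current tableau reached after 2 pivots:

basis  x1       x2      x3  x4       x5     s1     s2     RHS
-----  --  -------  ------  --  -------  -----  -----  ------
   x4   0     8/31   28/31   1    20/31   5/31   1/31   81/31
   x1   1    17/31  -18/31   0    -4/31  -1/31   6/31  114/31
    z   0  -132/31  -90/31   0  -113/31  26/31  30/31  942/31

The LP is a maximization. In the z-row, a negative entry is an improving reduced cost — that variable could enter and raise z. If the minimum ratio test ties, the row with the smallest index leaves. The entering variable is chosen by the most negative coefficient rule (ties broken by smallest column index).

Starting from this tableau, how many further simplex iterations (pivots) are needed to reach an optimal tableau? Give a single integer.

pivot: x2 in, x1 out → z = 1002/17
pivot: x3 in, x4 out → z = 129/2
pivot: x5 in, x3 out → z = 259/4
No improving column remains; optimal.

3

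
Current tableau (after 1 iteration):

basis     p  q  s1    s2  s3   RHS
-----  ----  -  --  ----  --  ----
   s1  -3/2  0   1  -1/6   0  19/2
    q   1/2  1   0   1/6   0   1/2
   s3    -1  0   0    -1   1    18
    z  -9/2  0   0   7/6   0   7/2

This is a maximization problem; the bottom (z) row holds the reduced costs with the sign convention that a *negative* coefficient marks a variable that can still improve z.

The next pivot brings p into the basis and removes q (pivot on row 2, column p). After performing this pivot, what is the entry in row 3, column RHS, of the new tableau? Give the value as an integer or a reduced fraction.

Pivot element is row 2, column p: 1/2.
Normalize row 2: new (row 2, RHS) = (1/2)/(1/2) = 1.
row 3 ← row 3 − (-1)·(new row 2): 18 − (-1)·1 = 19.

19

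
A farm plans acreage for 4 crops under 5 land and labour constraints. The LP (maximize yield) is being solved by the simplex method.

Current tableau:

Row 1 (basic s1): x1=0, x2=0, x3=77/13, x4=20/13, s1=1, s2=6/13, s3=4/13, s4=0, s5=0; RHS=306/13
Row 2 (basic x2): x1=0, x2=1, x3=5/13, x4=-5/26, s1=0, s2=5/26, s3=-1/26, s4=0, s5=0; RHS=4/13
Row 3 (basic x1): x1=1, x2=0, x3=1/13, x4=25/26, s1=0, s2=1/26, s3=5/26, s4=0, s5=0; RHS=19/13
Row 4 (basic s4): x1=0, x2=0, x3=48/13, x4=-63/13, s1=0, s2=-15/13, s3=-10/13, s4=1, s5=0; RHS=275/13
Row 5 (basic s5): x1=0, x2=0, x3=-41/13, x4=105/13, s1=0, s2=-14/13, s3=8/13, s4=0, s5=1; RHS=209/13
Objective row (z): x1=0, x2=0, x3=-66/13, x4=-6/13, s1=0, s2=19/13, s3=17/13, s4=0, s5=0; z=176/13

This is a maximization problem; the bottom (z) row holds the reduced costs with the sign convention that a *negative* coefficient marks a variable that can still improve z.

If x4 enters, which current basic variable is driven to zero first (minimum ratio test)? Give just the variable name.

Ratios: row 1 (s1): (306/13)/(20/13) = 153/10; row 2 (x2): entry -5/26 ≤ 0, skip; row 3 (x1): (19/13)/(25/26) = 38/25; row 4 (s4): entry -63/13 ≤ 0, skip; row 5 (s5): (209/13)/(105/13) = 209/105.
Minimum ratio 38/25 is in the x1 row, so x1 leaves.

x1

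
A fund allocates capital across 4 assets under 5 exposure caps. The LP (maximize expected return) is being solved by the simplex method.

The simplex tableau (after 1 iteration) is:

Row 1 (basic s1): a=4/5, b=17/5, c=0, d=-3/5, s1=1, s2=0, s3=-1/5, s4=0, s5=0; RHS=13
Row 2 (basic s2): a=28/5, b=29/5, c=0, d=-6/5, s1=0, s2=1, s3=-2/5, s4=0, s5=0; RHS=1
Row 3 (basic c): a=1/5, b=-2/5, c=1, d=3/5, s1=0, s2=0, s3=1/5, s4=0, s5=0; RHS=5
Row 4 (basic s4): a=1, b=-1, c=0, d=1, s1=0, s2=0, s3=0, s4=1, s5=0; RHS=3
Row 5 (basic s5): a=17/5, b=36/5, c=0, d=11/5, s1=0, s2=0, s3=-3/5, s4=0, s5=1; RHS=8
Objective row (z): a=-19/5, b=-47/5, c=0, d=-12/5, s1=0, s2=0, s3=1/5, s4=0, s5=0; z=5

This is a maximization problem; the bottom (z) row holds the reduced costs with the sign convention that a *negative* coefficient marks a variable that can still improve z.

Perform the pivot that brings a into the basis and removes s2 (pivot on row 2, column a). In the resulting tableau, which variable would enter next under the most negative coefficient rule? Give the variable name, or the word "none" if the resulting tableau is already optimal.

b

Pivot element 28/5. New z-row = old z-row − (-19/5)·(row 2/(28/5)).
Updated z-row coefficients: a: 0, b: -153/28, c: 0, d: -45/14, s1: 0, s2: 19/28, s3: -1/14, s4: 0, s5: 0.
The most negative is -153/28 in column b, so b would enter next.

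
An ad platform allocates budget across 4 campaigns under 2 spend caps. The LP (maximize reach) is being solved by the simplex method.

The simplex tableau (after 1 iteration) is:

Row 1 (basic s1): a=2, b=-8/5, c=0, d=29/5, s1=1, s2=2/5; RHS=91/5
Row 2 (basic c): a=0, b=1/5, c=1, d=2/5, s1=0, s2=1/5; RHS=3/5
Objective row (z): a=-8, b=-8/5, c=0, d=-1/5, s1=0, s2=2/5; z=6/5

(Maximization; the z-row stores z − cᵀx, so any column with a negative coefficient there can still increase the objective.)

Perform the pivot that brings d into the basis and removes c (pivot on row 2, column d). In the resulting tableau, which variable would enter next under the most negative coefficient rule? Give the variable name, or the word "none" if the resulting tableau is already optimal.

Pivot element 2/5. New z-row = old z-row − (-1/5)·(row 2/(2/5)).
Updated z-row coefficients: a: -8, b: -3/2, c: 1/2, d: 0, s1: 0, s2: 1/2.
The most negative is -8 in column a, so a would enter next.

a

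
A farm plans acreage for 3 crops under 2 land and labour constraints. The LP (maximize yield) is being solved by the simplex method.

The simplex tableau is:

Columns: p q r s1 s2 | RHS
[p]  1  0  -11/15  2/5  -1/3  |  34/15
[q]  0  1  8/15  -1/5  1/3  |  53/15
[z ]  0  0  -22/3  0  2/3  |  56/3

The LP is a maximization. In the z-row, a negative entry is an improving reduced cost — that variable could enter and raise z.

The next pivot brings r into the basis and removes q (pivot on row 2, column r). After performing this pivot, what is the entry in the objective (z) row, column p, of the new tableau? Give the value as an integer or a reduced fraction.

0

Pivot element is row 2, column r: 8/15.
Normalize row 2: new (row 2, p) = 0/(8/15) = 0.
z-row ← z-row − (-22/3)·(new row 2): 0 − (-22/3)·0 = 0.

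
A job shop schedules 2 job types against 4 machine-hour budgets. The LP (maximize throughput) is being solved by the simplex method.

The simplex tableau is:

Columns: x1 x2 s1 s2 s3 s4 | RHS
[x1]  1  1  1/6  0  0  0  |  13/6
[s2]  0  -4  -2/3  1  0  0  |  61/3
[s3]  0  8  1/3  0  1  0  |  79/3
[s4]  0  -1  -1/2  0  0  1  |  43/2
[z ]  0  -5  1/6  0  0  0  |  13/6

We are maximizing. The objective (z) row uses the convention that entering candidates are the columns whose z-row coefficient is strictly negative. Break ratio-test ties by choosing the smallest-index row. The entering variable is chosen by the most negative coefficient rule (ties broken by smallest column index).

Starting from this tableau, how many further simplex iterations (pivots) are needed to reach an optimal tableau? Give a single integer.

pivot: x2 in, x1 out → z = 13
No improving column remains; optimal.

1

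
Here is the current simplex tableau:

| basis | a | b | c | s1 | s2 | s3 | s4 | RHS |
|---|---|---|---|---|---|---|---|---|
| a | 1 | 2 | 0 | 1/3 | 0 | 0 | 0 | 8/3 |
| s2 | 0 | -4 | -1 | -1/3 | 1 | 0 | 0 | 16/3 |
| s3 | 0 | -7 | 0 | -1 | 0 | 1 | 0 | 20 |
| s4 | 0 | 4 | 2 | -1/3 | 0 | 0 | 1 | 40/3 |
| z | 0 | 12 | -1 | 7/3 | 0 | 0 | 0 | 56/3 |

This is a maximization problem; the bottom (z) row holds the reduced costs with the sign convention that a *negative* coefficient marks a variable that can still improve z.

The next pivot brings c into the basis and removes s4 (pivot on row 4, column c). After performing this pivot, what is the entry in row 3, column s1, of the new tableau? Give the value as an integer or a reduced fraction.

-1

Pivot element is row 4, column c: 2.
Normalize row 4: new (row 4, s1) = (-1/3)/2 = -1/6.
row 3 ← row 3 − 0·(new row 4): -1 − 0·(-1/6) = -1.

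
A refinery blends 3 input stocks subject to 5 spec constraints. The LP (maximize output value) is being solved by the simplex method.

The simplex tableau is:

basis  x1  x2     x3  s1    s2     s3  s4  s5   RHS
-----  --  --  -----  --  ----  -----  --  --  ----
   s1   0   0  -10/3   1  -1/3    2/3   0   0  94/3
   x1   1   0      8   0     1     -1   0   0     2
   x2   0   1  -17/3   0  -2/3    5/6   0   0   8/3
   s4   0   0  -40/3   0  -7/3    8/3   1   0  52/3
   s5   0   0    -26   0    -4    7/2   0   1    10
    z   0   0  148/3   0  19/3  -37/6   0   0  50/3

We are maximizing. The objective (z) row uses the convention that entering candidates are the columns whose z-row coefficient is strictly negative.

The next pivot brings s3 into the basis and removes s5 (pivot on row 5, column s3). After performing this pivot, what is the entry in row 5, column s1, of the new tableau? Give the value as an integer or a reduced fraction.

0

Pivot element is row 5, column s3: 7/2.
Normalize row 5: new (row 5, s1) = 0/(7/2) = 0.
Row 5 is the pivot row, so the entry is 0.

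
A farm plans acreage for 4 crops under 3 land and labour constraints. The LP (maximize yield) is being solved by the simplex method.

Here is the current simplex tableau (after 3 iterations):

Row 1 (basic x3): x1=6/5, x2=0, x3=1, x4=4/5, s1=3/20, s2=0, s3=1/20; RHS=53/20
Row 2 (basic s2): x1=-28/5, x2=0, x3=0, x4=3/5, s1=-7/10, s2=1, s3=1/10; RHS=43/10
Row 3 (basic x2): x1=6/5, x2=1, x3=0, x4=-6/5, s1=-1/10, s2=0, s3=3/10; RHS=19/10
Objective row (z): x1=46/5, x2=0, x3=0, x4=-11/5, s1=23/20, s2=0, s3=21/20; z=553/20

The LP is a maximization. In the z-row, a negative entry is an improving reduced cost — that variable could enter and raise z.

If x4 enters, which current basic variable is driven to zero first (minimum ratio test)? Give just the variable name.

x3

Ratios: row 1 (x3): (53/20)/(4/5) = 53/16; row 2 (s2): (43/10)/(3/5) = 43/6; row 3 (x2): entry -6/5 ≤ 0, skip.
Minimum ratio 53/16 is in the x3 row, so x3 leaves.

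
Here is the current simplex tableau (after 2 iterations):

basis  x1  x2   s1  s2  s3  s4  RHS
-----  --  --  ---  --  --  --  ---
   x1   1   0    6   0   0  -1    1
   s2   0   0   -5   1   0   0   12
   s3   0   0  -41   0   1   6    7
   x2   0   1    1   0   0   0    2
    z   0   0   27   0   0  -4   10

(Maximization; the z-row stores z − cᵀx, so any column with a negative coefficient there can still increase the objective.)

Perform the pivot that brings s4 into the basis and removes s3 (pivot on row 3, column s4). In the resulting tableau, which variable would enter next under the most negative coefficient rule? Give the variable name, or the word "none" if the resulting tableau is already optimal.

Pivot element 6. New z-row = old z-row − (-4)·(row 3/6).
Updated z-row coefficients: x1: 0, x2: 0, s1: -1/3, s2: 0, s3: 2/3, s4: 0.
The most negative is -1/3 in column s1, so s1 would enter next.

s1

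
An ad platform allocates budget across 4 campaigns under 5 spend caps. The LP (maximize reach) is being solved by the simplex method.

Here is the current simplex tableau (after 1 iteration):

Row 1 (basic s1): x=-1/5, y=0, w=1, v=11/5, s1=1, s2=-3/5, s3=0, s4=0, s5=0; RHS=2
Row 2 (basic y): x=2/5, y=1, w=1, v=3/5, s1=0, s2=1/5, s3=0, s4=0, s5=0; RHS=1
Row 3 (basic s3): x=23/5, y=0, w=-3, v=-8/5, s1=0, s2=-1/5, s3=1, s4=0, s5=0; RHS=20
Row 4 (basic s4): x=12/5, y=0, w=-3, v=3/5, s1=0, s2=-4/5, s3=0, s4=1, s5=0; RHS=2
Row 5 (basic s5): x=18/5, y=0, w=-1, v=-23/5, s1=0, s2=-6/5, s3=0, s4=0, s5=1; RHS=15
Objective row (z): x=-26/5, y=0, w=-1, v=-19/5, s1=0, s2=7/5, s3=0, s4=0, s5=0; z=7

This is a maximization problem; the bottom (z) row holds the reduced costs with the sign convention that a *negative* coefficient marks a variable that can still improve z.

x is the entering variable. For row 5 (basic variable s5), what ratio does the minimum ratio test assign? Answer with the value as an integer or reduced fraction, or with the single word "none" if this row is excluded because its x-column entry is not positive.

Ratio = RHS / (x entry) = 15 / (18/5) = 25/6.

25/6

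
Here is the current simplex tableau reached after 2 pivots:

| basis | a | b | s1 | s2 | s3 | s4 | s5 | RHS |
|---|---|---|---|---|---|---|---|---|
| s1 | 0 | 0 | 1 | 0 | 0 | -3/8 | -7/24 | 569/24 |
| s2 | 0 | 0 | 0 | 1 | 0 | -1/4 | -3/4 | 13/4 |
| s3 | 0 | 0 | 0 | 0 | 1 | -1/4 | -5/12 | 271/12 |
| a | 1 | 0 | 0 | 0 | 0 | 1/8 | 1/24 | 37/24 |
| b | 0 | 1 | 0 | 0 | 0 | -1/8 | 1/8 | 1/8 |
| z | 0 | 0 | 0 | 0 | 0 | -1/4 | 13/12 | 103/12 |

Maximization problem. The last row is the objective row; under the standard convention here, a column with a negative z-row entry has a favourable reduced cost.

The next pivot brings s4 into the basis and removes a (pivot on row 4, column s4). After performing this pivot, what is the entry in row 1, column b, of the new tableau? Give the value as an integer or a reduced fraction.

0

Pivot element is row 4, column s4: 1/8.
Normalize row 4: new (row 4, b) = 0/(1/8) = 0.
row 1 ← row 1 − (-3/8)·(new row 4): 0 − (-3/8)·0 = 0.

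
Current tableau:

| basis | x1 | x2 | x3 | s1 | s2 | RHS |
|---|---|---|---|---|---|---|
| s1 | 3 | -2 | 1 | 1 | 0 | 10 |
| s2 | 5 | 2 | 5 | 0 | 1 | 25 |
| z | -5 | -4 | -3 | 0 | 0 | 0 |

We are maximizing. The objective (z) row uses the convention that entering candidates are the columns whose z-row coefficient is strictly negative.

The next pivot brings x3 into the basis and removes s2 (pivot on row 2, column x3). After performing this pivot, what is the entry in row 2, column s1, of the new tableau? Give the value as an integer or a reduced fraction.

0

Pivot element is row 2, column x3: 5.
Normalize row 2: new (row 2, s1) = 0/5 = 0.
Row 2 is the pivot row, so the entry is 0.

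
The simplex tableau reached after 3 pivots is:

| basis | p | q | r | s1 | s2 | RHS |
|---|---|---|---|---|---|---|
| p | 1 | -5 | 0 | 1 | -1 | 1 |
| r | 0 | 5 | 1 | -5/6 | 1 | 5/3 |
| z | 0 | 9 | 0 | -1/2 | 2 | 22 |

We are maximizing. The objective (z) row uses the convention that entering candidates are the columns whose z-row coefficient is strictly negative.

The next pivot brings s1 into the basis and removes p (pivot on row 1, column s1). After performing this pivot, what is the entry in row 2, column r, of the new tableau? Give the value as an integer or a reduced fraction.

Pivot element is row 1, column s1: 1.
Normalize row 1: new (row 1, r) = 0/1 = 0.
row 2 ← row 2 − (-5/6)·(new row 1): 1 − (-5/6)·0 = 1.

1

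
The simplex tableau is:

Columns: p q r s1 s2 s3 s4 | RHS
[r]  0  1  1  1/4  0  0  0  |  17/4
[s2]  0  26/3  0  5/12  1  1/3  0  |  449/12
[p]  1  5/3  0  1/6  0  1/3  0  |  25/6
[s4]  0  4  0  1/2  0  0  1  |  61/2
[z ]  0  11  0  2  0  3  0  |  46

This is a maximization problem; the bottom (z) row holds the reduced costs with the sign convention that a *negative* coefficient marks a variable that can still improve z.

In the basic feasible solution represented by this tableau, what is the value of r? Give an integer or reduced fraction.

r is basic (row 1); its value is the RHS of that row: 17/4.

17/4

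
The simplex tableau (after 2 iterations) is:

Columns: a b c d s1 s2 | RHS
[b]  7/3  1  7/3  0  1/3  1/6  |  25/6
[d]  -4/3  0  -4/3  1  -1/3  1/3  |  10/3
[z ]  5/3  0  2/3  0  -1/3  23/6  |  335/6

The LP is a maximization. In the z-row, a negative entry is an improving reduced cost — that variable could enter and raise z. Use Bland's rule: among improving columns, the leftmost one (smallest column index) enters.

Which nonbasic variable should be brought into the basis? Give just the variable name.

s1

Objective-row coefficients: a: 5/3, b: 0, c: 2/3, d: 0, s1: -1/3, s2: 23/6.
Improving columns: s1. Bland's rule picks the smallest column index → s1.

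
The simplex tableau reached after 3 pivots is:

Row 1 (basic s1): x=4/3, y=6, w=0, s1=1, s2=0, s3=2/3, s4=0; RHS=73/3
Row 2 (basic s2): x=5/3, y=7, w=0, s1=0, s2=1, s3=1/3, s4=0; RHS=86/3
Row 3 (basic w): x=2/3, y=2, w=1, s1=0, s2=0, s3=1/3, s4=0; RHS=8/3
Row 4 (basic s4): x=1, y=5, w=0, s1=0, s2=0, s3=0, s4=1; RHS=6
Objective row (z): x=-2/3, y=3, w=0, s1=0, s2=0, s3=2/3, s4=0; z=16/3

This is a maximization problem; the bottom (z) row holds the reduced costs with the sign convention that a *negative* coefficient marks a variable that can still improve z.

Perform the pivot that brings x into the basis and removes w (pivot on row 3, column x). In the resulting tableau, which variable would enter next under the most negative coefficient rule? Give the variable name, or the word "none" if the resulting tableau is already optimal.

none

Pivot element 2/3. New z-row = old z-row − (-2/3)·(row 3/(2/3)).
Updated z-row coefficients: x: 0, y: 5, w: 1, s1: 0, s2: 0, s3: 1, s4: 0.
No coefficient is strictly negative; the tableau after this pivot is optimal.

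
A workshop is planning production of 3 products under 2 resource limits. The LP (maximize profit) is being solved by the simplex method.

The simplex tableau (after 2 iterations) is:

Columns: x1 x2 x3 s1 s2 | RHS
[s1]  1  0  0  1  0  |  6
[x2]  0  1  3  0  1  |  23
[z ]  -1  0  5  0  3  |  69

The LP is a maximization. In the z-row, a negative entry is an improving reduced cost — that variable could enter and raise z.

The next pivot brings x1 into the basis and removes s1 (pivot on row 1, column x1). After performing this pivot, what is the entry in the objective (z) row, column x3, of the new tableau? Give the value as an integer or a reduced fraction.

Pivot element is row 1, column x1: 1.
Normalize row 1: new (row 1, x3) = 0/1 = 0.
z-row ← z-row − (-1)·(new row 1): 5 − (-1)·0 = 5.

5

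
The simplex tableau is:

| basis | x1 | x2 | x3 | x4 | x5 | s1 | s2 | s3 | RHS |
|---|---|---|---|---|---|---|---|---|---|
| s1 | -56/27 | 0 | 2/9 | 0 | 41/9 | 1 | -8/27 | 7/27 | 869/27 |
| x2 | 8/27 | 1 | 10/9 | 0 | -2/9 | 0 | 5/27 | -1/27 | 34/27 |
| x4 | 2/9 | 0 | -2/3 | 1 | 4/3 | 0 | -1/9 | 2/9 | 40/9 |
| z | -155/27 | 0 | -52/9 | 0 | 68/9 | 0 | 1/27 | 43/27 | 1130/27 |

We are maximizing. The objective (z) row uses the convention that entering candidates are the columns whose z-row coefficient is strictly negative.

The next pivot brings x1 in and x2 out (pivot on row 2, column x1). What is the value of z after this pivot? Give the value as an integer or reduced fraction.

265/4

Minimum ratio for x1: (34/27)/(8/27) = 17/4.
z changes by −(z-row coeff of x1)·ratio = −(-155/27)·(17/4) = 2635/108.
New z = 1130/27 + (2635/108) = 265/4.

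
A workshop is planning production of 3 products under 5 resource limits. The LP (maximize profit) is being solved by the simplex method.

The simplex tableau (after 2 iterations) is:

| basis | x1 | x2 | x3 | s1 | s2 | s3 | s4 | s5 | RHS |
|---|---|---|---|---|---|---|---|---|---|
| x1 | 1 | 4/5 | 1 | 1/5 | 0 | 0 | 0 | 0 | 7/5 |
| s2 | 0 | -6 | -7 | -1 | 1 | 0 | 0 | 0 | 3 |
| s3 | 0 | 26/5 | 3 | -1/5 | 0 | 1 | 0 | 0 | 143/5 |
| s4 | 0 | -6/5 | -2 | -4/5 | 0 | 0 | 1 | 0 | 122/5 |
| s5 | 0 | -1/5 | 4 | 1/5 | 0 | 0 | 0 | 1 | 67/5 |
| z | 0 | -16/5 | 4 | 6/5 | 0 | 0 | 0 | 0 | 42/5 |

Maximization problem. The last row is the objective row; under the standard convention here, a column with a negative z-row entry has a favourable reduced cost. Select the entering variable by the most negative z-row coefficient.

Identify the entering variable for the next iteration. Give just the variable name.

Objective-row coefficients: x1: 0, x2: -16/5, x3: 4, s1: 6/5, s2: 0, s3: 0, s4: 0, s5: 0.
The most negative is -16/5 in column x2, so x2 enters.

x2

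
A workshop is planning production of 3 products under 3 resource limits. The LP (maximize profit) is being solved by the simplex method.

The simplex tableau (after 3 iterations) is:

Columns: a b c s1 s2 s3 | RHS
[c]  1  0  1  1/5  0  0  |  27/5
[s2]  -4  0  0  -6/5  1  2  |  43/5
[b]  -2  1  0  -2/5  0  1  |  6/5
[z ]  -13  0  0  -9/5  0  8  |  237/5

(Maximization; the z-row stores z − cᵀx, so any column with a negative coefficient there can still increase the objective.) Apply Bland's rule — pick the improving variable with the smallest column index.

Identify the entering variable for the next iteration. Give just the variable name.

a

Objective-row coefficients: a: -13, b: 0, c: 0, s1: -9/5, s2: 0, s3: 8.
Improving columns: a, s1. Bland's rule picks the smallest column index → a.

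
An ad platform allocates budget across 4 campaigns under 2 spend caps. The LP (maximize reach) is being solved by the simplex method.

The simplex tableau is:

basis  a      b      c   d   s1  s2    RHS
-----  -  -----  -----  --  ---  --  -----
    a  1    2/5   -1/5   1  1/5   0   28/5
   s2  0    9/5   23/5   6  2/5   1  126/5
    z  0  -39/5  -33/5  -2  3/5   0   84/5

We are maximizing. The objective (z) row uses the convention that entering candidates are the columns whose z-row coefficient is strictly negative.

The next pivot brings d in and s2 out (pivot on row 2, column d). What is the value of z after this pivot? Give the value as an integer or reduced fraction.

126/5

Minimum ratio for d: (126/5)/6 = 21/5.
z changes by −(z-row coeff of d)·ratio = −(-2)·(21/5) = 42/5.
New z = 84/5 + (42/5) = 126/5.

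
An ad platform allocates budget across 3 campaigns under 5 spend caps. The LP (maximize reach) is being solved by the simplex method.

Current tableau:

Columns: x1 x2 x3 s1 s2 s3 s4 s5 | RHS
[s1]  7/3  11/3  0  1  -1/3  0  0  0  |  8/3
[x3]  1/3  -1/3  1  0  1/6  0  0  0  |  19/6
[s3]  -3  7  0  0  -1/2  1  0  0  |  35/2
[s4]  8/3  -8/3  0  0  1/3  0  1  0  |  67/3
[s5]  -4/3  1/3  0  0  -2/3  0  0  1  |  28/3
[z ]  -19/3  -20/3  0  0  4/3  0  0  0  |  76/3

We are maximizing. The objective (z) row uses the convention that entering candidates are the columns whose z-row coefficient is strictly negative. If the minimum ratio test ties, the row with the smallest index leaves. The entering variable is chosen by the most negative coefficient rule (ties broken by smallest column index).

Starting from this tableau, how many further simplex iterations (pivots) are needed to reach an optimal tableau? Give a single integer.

2

pivot: x2 in, s1 out → z = 332/11
pivot: x1 in, x2 out → z = 228/7
No improving column remains; optimal.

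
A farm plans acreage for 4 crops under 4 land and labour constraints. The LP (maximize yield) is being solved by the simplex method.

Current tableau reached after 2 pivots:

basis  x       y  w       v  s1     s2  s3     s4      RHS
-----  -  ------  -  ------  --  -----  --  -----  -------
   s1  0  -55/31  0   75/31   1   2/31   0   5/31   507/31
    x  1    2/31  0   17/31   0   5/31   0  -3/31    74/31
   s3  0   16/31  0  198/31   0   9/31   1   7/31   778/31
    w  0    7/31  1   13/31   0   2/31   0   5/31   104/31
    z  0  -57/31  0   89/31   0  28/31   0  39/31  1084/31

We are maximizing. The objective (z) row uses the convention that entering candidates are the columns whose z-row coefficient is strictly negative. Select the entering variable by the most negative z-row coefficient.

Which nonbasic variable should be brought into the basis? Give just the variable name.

Objective-row coefficients: x: 0, y: -57/31, w: 0, v: 89/31, s1: 0, s2: 28/31, s3: 0, s4: 39/31.
The most negative is -57/31 in column y, so y enters.

y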